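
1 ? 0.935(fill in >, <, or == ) >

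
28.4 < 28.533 True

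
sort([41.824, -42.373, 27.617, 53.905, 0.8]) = [-42.373, 0.8, 27.617, 41.824, 53.905]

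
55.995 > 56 False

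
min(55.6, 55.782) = 55.6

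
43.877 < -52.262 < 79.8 False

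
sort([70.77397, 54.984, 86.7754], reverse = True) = [86.7754, 70.77397, 54.984]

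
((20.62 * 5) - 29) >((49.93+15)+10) False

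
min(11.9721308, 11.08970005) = 11.08970005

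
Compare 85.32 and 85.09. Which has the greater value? 85.32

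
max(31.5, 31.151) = 31.5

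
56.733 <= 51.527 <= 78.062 False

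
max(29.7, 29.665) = 29.7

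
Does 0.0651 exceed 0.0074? Yes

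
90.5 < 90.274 False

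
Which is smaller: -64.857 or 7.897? -64.857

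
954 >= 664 True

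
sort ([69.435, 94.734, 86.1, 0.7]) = [0.7, 69.435, 86.1, 94.734]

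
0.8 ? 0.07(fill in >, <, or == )>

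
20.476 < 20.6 True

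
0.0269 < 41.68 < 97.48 True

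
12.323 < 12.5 True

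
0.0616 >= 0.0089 True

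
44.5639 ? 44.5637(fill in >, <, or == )>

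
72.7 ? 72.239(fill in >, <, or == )>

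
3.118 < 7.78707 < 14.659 True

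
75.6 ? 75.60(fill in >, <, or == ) ==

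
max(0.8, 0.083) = 0.8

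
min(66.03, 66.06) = 66.03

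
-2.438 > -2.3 False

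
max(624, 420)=624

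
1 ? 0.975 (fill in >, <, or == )>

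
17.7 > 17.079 True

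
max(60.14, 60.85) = 60.85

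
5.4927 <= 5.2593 False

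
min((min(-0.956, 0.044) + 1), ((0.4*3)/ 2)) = 0.044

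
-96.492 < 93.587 True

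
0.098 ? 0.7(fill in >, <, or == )<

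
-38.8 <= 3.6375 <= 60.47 True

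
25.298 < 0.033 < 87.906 False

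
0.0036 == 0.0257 False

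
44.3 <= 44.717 True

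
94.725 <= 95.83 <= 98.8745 True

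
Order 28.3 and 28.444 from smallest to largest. 28.3, 28.444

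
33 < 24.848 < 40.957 False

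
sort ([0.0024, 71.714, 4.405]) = [0.0024, 4.405, 71.714]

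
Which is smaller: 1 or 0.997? 0.997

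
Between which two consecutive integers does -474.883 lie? -475 and -474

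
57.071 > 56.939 True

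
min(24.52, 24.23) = 24.23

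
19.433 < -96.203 False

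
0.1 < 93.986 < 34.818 False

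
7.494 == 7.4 False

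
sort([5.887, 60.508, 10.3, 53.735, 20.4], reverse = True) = [60.508, 53.735, 20.4, 10.3, 5.887]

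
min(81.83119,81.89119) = 81.83119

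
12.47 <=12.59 True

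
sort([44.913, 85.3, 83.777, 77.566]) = [44.913, 77.566, 83.777, 85.3]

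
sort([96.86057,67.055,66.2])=[66.2,67.055,96.86057]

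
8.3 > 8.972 False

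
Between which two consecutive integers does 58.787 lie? 58 and 59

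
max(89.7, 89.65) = 89.7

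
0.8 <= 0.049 False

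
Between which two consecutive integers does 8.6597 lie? 8 and 9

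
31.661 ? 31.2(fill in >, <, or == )>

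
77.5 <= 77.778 True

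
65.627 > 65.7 False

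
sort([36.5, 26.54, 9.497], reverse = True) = [36.5, 26.54, 9.497]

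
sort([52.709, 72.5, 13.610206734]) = [13.610206734, 52.709, 72.5]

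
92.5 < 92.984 True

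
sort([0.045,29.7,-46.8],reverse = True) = [29.7,0.045,-46.8]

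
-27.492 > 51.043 False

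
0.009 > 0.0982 False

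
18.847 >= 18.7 True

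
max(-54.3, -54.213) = -54.213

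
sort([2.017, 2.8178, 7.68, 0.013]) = [0.013, 2.017, 2.8178, 7.68]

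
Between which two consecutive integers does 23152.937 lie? 23152 and 23153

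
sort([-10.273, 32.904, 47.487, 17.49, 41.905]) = [-10.273, 17.49, 32.904, 41.905, 47.487]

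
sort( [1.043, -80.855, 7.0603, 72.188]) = [-80.855, 1.043, 7.0603, 72.188]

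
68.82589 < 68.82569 False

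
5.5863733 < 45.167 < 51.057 True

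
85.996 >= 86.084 False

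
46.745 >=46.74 True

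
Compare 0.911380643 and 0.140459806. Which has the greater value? 0.911380643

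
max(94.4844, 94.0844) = 94.4844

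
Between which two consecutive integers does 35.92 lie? 35 and 36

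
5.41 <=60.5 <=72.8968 True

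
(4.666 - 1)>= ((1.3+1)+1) True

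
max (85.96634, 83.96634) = 85.96634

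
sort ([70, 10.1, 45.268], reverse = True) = [70, 45.268, 10.1]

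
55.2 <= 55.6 True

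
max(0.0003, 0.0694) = 0.0694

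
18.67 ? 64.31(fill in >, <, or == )<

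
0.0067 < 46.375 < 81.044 True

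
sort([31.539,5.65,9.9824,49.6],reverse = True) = [49.6,31.539,9.9824,5.65]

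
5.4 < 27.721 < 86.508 True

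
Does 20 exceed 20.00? No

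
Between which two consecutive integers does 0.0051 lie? 0 and 1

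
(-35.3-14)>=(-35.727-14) True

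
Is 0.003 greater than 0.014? No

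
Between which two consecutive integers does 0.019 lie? 0 and 1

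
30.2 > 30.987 False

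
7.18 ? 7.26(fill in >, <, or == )<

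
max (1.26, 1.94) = 1.94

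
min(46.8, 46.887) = 46.8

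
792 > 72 True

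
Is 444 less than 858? Yes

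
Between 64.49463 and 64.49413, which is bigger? 64.49463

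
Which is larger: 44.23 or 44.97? 44.97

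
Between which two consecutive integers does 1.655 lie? 1 and 2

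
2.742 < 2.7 False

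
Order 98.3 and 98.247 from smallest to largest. 98.247, 98.3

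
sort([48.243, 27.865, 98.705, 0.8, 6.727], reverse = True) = [98.705, 48.243, 27.865, 6.727, 0.8]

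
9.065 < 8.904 False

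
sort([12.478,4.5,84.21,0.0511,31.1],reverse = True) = [84.21,31.1,12.478,4.5,0.0511]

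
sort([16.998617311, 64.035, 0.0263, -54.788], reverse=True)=[64.035, 16.998617311, 0.0263, -54.788]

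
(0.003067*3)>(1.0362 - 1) False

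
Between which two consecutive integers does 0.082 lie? 0 and 1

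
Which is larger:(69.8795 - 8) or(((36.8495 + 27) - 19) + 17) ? (69.8795 - 8)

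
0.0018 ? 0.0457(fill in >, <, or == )<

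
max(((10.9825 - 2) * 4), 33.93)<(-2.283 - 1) False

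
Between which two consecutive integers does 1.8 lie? 1 and 2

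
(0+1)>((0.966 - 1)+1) True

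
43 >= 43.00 True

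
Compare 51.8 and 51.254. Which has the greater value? 51.8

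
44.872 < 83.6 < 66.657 False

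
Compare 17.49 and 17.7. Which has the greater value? 17.7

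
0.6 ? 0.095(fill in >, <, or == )>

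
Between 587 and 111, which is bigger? 587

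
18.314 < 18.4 True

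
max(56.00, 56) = 56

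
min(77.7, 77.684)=77.684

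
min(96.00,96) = 96.00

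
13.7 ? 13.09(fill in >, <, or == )>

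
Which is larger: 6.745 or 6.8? 6.8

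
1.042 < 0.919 False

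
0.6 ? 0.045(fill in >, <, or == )>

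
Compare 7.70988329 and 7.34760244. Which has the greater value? 7.70988329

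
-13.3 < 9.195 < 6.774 False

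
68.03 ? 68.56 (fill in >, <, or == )<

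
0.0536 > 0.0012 True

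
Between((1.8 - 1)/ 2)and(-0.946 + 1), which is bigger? ((1.8 - 1)/ 2)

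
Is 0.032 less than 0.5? Yes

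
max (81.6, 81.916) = 81.916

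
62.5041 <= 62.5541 True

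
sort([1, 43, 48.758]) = [1, 43, 48.758]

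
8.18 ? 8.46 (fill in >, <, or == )<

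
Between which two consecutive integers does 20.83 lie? 20 and 21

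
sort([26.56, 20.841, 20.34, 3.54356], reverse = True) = [26.56, 20.841, 20.34, 3.54356]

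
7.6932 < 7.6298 False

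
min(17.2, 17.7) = 17.2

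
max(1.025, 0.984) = 1.025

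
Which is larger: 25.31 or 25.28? 25.31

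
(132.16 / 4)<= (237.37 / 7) True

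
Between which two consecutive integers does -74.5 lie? -75 and -74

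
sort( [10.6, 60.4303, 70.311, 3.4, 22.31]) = [3.4, 10.6, 22.31, 60.4303, 70.311]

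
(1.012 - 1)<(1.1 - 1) True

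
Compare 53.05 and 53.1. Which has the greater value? 53.1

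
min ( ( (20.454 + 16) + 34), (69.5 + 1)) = 70.454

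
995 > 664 True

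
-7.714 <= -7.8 False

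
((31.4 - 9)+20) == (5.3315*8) False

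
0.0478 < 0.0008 False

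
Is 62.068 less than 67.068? Yes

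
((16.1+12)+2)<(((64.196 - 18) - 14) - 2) True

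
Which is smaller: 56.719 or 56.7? 56.7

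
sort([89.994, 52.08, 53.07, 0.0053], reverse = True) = [89.994, 53.07, 52.08, 0.0053]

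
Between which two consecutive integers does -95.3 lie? -96 and -95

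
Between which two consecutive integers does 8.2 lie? 8 and 9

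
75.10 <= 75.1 True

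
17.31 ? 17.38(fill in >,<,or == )<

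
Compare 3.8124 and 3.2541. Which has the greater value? 3.8124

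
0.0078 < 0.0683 True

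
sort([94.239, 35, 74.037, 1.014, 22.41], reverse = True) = [94.239, 74.037, 35, 22.41, 1.014]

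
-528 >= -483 False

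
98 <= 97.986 False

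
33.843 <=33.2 False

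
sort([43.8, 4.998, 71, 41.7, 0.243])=[0.243, 4.998, 41.7, 43.8, 71]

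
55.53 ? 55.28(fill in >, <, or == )>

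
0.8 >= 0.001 True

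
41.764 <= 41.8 True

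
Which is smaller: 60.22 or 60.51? 60.22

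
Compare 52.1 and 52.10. They are equal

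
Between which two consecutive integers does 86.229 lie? 86 and 87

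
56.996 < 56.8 False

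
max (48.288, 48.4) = 48.4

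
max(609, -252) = 609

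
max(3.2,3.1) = 3.2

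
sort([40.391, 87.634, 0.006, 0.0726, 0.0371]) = [0.006, 0.0371, 0.0726, 40.391, 87.634]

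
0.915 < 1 True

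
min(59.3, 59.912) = 59.3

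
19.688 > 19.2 True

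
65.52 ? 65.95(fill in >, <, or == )<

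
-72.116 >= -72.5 True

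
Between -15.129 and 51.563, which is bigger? 51.563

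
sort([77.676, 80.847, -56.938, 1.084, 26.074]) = [-56.938, 1.084, 26.074, 77.676, 80.847]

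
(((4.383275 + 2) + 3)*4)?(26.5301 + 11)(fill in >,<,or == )>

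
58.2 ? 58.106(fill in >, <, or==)>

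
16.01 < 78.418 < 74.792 False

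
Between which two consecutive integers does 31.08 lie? 31 and 32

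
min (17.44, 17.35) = 17.35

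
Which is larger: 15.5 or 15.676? 15.676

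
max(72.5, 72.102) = 72.5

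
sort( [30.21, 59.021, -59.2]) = [-59.2, 30.21, 59.021]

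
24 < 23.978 False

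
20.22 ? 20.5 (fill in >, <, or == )<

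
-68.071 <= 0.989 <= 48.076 True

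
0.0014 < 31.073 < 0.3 False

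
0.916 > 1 False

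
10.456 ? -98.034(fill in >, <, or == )>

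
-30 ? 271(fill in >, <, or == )<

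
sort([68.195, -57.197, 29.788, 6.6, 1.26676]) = [-57.197, 1.26676, 6.6, 29.788, 68.195]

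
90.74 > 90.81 False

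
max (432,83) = 432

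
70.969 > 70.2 True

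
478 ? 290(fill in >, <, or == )>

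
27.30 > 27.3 False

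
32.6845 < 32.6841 False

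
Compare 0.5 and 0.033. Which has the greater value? 0.5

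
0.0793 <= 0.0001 False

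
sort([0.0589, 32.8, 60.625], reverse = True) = [60.625, 32.8, 0.0589]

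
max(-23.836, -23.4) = -23.4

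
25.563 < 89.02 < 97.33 True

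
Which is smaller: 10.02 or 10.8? 10.02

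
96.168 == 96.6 False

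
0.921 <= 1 True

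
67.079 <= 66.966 False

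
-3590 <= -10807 False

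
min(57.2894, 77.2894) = 57.2894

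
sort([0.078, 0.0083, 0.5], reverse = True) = [0.5, 0.078, 0.0083]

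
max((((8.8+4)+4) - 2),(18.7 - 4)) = 14.8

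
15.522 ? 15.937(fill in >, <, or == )<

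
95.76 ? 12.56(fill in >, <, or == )>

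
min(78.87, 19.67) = 19.67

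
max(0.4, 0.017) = 0.4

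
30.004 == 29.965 False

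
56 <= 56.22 True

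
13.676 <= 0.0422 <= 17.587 False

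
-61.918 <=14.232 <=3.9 False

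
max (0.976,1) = 1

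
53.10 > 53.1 False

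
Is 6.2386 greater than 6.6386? No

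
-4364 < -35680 False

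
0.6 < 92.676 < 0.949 False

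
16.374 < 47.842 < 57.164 True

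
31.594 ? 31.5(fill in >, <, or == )>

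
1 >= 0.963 True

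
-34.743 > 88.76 False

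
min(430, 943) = 430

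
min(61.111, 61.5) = 61.111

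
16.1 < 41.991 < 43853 True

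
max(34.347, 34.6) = 34.6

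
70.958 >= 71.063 False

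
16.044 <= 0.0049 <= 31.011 False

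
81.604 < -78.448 False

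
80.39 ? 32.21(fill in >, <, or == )>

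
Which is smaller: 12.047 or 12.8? 12.047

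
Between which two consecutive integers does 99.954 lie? 99 and 100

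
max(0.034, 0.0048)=0.034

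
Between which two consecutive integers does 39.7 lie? 39 and 40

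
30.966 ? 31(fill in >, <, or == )<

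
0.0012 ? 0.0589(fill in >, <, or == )<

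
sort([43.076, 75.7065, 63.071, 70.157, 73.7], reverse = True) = [75.7065, 73.7, 70.157, 63.071, 43.076]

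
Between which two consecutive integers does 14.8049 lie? 14 and 15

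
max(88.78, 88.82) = 88.82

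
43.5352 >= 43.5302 True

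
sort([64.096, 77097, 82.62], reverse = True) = [77097, 82.62, 64.096]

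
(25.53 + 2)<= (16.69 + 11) True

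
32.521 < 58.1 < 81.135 True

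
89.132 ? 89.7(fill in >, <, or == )<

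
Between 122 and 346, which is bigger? 346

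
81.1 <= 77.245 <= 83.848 False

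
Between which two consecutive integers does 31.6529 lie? 31 and 32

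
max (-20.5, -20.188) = -20.188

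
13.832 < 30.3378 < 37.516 True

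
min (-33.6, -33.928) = -33.928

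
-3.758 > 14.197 False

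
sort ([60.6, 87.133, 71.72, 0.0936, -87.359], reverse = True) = [87.133, 71.72, 60.6, 0.0936, -87.359]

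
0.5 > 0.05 True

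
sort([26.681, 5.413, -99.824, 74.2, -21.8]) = [-99.824, -21.8, 5.413, 26.681, 74.2]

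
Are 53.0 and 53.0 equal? Yes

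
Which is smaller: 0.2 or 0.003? 0.003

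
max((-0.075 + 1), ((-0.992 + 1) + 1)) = 1.008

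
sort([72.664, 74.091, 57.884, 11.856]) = [11.856, 57.884, 72.664, 74.091]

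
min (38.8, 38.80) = 38.8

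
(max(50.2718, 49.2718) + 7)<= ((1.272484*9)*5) False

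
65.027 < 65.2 True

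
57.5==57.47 False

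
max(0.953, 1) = 1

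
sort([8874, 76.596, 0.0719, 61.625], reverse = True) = [8874, 76.596, 61.625, 0.0719]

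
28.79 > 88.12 False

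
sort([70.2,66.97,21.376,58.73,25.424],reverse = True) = [70.2,66.97,58.73,25.424,21.376]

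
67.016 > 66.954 True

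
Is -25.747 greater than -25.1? No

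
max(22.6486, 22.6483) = 22.6486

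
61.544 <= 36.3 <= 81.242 False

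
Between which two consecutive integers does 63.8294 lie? 63 and 64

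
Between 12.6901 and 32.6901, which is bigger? 32.6901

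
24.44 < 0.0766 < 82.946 False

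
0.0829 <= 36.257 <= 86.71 True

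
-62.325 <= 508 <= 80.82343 False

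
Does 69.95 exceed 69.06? Yes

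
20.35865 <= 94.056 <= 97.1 True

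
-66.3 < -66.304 False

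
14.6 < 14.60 False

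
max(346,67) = 346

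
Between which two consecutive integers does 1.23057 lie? 1 and 2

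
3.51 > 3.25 True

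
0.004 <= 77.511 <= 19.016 False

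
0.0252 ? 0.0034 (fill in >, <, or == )>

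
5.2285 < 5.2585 True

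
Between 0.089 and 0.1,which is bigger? 0.1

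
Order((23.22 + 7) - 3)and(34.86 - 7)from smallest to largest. ((23.22 + 7) - 3), (34.86 - 7)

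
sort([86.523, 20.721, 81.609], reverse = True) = [86.523, 81.609, 20.721]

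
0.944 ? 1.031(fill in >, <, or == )<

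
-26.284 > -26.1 False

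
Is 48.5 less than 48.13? No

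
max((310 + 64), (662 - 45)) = 617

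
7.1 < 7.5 True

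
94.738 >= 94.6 True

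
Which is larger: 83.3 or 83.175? 83.3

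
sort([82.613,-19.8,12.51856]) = [-19.8,12.51856,82.613]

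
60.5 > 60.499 True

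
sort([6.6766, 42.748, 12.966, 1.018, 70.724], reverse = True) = [70.724, 42.748, 12.966, 6.6766, 1.018]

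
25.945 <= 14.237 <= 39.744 False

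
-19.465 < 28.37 True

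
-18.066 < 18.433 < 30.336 True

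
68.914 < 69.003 True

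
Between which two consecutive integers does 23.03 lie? 23 and 24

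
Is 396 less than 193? No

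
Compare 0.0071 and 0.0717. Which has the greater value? 0.0717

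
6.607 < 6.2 False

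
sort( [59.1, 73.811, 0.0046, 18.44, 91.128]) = [0.0046, 18.44, 59.1, 73.811, 91.128]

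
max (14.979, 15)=15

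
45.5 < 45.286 False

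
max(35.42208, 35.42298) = 35.42298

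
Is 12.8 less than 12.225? No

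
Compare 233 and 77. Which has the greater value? 233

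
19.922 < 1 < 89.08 False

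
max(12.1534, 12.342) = 12.342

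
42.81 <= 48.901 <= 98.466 True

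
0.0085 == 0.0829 False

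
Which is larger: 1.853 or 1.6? 1.853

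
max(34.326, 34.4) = 34.4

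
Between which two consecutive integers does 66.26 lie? 66 and 67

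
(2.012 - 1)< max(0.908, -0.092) False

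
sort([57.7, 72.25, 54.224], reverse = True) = [72.25, 57.7, 54.224]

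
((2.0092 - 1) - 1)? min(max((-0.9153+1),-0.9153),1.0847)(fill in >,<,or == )<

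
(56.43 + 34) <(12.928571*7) True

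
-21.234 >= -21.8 True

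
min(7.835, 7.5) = 7.5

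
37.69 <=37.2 False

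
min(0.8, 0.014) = 0.014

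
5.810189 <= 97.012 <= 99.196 True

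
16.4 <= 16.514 True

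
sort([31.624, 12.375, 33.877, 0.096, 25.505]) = [0.096, 12.375, 25.505, 31.624, 33.877]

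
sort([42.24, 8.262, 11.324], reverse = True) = [42.24, 11.324, 8.262]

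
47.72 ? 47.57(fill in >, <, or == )>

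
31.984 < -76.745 False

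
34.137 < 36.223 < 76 True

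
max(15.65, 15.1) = 15.65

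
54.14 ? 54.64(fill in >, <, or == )<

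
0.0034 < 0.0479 True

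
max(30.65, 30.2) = 30.65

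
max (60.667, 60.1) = 60.667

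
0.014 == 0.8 False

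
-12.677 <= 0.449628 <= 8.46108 True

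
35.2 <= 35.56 True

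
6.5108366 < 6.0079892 False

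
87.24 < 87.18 False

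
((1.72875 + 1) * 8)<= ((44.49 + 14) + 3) True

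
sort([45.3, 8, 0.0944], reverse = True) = [45.3, 8, 0.0944]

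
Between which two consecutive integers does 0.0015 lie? 0 and 1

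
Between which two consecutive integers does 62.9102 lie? 62 and 63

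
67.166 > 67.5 False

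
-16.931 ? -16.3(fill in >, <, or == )<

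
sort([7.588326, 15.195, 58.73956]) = [7.588326, 15.195, 58.73956]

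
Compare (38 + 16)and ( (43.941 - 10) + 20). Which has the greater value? (38 + 16)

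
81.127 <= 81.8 True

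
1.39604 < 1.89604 True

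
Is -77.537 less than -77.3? Yes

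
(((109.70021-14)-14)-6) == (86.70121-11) False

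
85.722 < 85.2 False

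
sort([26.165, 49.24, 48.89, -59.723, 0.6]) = [-59.723, 0.6, 26.165, 48.89, 49.24]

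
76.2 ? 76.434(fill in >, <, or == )<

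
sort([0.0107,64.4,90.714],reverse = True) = [90.714,64.4,0.0107]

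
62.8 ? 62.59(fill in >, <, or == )>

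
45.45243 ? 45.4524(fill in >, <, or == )>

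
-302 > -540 True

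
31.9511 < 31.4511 False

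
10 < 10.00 False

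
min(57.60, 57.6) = 57.60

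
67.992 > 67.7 True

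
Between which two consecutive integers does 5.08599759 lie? 5 and 6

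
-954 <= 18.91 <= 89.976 True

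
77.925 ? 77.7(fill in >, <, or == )>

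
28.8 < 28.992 True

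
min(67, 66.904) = 66.904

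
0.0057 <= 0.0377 True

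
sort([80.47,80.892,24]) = [24,80.47,80.892]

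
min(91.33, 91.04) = 91.04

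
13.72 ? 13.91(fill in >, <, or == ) <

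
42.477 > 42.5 False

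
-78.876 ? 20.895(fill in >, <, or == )<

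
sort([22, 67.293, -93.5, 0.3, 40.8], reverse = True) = [67.293, 40.8, 22, 0.3, -93.5]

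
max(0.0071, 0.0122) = 0.0122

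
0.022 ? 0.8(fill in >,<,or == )<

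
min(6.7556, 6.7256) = 6.7256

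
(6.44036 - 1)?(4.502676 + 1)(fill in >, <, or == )<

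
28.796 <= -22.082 False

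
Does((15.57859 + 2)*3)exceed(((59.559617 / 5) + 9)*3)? No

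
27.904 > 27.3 True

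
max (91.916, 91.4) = 91.916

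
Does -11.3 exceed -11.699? Yes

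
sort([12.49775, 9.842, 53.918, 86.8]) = [9.842, 12.49775, 53.918, 86.8]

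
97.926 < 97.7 False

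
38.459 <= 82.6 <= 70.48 False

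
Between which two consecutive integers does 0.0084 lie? 0 and 1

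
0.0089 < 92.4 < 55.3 False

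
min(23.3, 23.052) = 23.052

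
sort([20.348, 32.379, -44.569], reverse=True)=[32.379, 20.348, -44.569]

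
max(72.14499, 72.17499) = 72.17499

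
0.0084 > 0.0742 False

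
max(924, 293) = 924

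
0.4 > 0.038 True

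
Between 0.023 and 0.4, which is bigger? 0.4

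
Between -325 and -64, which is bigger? -64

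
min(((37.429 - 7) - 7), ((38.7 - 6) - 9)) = 23.429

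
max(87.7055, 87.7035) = 87.7055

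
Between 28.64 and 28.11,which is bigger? 28.64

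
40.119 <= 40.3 True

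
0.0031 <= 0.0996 True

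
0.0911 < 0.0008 False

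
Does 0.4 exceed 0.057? Yes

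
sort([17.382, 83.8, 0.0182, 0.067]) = [0.0182, 0.067, 17.382, 83.8]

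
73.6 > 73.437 True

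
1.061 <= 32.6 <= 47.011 True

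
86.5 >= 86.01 True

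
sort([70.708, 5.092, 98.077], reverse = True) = [98.077, 70.708, 5.092]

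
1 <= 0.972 False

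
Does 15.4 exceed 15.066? Yes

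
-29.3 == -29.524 False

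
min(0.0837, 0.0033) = 0.0033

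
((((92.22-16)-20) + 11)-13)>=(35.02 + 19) True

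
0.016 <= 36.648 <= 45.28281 True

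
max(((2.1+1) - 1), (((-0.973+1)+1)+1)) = 2.1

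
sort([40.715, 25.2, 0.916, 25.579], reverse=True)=[40.715, 25.579, 25.2, 0.916]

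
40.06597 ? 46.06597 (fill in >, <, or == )<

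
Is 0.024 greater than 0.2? No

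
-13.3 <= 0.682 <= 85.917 True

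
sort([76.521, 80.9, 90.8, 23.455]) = [23.455, 76.521, 80.9, 90.8]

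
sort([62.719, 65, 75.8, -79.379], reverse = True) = [75.8, 65, 62.719, -79.379]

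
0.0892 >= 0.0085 True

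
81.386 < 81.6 True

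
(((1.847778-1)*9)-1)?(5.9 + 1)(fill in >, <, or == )<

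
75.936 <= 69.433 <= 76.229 False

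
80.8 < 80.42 False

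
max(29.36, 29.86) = 29.86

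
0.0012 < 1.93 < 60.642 True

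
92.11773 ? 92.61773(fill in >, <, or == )<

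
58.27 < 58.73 True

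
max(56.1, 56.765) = 56.765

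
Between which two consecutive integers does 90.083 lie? 90 and 91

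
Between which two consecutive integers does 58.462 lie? 58 and 59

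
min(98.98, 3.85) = 3.85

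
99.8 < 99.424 False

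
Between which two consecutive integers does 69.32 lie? 69 and 70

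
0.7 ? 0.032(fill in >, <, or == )>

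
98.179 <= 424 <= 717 True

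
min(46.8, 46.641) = 46.641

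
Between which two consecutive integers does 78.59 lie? 78 and 79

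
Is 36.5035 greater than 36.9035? No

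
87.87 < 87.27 False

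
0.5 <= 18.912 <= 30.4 True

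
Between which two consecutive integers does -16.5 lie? -17 and -16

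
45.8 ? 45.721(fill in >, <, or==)>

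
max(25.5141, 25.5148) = 25.5148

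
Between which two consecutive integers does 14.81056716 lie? 14 and 15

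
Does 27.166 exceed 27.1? Yes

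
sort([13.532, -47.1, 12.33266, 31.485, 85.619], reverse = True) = [85.619, 31.485, 13.532, 12.33266, -47.1]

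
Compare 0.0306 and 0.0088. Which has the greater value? 0.0306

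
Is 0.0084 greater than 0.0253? No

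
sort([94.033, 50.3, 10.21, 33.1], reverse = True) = [94.033, 50.3, 33.1, 10.21]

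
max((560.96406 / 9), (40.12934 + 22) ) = 62.32934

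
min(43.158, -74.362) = -74.362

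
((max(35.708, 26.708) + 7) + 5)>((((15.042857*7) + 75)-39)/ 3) True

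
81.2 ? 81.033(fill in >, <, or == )>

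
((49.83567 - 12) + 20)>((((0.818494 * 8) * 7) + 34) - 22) True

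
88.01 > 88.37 False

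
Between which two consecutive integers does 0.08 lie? 0 and 1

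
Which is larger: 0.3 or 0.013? 0.3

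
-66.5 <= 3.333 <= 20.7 True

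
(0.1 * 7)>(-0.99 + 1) True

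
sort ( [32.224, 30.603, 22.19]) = [22.19, 30.603, 32.224]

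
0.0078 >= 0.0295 False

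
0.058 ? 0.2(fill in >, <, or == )<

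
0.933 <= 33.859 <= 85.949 True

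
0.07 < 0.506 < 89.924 True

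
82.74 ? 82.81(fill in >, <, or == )<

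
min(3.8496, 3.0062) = 3.0062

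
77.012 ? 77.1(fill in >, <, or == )<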